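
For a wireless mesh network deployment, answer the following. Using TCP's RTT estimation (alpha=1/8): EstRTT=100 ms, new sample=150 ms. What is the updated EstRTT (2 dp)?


Given: EstRTT = 100 ms, SampleRTT = 150 ms, alpha = 1/8
New EstRTT = (1 - alpha) * EstRTT + alpha * SampleRTT
(7/8) * 100 = 87.5
(1/8) * 150 = 18.75
New EstRTT = 87.5 + 18.75 = 106.25 ms -> 106.25 ms (2 dp)

106.25


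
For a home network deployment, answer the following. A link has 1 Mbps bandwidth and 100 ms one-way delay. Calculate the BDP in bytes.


Given: bandwidth = 1 Mbps, delay = 100 ms
BDP in bits = 1 * 10^6 * 100 / 1000
BDP in bits = 100000
BDP in bytes = 100000 / 8 = 12500

12500


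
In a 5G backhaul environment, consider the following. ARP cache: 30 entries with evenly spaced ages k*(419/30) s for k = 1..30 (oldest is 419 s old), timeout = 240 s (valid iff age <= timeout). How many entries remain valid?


Ages are k * 419/30 s for k = 1..30 (spacing = 13.9667 s).
Entry k is valid iff k * 419/30 <= 240 iff k <= 30 * 240 / 419 = 17.1838
n_valid = floor(17.1838) = 17
(n_stale = 30 - 17 = 13)

17


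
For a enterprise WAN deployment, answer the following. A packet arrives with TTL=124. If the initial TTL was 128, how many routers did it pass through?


Given: initial TTL = 128, received TTL = 124
Hops = initial TTL - received TTL
Hops = 128 - 124 = 4

4


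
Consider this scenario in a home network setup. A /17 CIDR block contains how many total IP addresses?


Given: CIDR prefix /17
Host bits = 32 - 17 = 15
Total addresses = 2^15 = 32768

32768


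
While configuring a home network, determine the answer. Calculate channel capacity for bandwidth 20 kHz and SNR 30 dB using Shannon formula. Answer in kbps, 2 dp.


Given: B = 20 kHz, SNR = 30 dB
SNR linear = 10^(30/10) = 1000
1 + SNR = 1001
log2(1001) = 9.9672262588
C = 20 * 1000 * 9.9672262588 = 199344.5252 bps
C = 199.344525 kbps -> 199.34 kbps (2 dp)

199.34


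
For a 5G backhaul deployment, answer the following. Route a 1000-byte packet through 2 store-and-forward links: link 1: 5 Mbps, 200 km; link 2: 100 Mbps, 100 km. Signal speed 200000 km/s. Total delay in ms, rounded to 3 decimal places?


Packet = 1000 bytes = 8000 bits. Store-and-forward: sum (t_trans + t_prop) per link.
Link 1: t_trans = 8000/(5*10^6) s = 1.6000 ms; t_prop = 200/200000 s = 1.0000 ms; subtotal = 2.6000 ms
Link 2: t_trans = 8000/(100*10^6) s = 0.0800 ms; t_prop = 100/200000 s = 0.5000 ms; subtotal = 0.5800 ms
End-to-end = 2.6000 + 0.5800 = 3.1800 ms -> 3.180 ms (3 dp)

3.180


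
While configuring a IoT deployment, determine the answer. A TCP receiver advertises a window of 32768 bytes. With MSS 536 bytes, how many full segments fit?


Given: RWND = 32768 bytes, MSS = 536 bytes
Full segments = floor(RWND / MSS)
Full segments = floor(32768 / 536)
Full segments = floor(61.1343) = 61

61


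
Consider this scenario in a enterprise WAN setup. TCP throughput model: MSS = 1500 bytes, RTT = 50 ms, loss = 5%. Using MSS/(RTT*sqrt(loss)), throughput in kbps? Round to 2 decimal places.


Given: MSS = 1500 bytes, RTT = 50 ms, loss = 5%
RTT in seconds = 50 / 1000 = 0.05
Loss rate = 5% = 0.05
sqrt(loss) = sqrt(0.05) = 0.223606797750
Throughput (bytes/s) = 1500 / (0.05 * 0.223606797750) = 134164.0786
Throughput (kbps) = 134164.0786 * 8 / 1000 = 1073.312629 -> 1073.31 kbps (2 dp)

1073.31


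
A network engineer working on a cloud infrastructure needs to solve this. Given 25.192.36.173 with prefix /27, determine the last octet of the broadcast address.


Given: IP = 25.192.36.173, prefix = /27
Host bits = 32 - 27 = 5
Network last octet = 173 AND mask = 160
Host part size = 2^5 - 1 = 31
Broadcast last octet = 160 OR 31 = 191

191


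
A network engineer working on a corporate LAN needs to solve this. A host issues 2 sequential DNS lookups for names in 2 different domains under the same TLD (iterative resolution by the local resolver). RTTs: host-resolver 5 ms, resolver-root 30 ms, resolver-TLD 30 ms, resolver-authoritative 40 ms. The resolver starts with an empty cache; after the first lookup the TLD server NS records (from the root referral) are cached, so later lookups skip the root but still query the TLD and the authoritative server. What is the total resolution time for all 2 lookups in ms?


Lookup 1 (cold cache): local + root + TLD + auth = 5 + 30 + 30 + 40 = 105 ms
Lookups 2..2 (TLD NS cached -> skip root; new domain -> still ask TLD and auth): local + TLD + auth = 5 + 30 + 40 = 75 ms each
Remaining 1 lookups: 1 * 75 = 75 ms
Total = 105 + 75 = 180 ms

180


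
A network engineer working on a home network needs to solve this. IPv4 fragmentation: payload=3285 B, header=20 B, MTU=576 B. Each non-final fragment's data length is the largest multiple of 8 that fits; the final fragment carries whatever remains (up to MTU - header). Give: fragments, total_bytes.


Max data per non-final fragment = floor((MTU - header)/8)*8 = floor((576 - 20)/8)*8 = floor(556/8)*8 = 552 B
Final fragment needs no 8-byte alignment: it can carry up to MTU - header = 556 B
Non-final fragments needed = ceil((payload - 556) / 552) = ceil(2729/552) = ceil(4.9438) = 5
Number of fragments = 5 + 1 = 6
Fragment sizes (data): 5 * 552 B + 525 B (last, 525 <= 556 OK)
Total bytes sent = payload + n_frags * header = 3285 + 6*20 = 3285 + 120 = 3405 B

6, 3405


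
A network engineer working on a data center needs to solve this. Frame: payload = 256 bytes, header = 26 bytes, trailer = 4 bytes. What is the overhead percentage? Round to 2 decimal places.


Given: payload = 256 B, header = 26 B, trailer = 4 B
Overhead bytes = header + trailer = 26 + 4 = 30
Total frame = payload + overhead = 256 + 30 = 286
Overhead % = 30 / 286 * 100 = 10.4895% -> 10.49% (2 dp)

10.49


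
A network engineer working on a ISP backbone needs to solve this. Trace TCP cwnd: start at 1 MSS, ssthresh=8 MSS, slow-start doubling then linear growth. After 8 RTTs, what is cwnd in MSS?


RTT 0: cwnd = 1 MSS (initial)
RTT 1: cwnd = 2 MSS (slow start, doubled)
RTT 2: cwnd = 4 MSS (slow start, doubled)
RTT 3: cwnd = 8 MSS (slow start, doubled)
RTT 4: cwnd = 9 MSS (congestion avoidance, +1)
RTT 5: cwnd = 10 MSS (congestion avoidance, +1)
RTT 6: cwnd = 11 MSS (congestion avoidance, +1)
RTT 7: cwnd = 12 MSS (congestion avoidance, +1)
RTT 8: cwnd = 13 MSS (congestion avoidance, +1)

13


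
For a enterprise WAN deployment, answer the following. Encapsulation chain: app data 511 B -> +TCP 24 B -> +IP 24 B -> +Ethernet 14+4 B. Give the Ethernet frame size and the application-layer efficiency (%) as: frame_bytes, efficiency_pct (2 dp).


TCP segment = 511 + 24 = 535 B
IP packet = 535 + 24 = 559 B
Ethernet frame = 559 + 14 + 4 = 577 B
Efficiency = app / frame = 511 / 577 = 0.885615 = 88.5615% -> 88.56% (2 dp)

577, 88.56


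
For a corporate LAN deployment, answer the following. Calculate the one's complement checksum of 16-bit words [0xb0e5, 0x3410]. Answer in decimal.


Given words: [0xb0e5, 0x3410]
Step 1: Sum all words
Raw sum = 45285 + 13328 = 58613
One's complement = ~58613 & 0xFFFF = 6922

6922


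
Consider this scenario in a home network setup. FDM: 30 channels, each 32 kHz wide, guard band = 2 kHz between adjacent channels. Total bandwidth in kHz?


Given: 30 channels, 32 kHz each, guard = 2 kHz
Channel bandwidth = 30 * 32 = 960 kHz
Guard bands = 29 gaps * 2 kHz = 58 kHz
Total = 960 + 58 = 1018 kHz

1018


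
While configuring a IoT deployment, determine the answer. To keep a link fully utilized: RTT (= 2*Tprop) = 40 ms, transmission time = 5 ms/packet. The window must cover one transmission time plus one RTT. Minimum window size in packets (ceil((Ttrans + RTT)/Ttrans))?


Given: Ttrans = 5 ms, RTT = 40 ms (= 2 * Tprop, Tprop = 20 ms)
Time until first ACK returns = Ttrans + RTT = 5 + 40 = 45 ms
Need W * Ttrans >= Ttrans + RTT  ->  W >= (Ttrans + RTT) / Ttrans
(Ttrans + RTT) / Ttrans = 45 / 5 = 9
W_min = ceil(9) = 9

9


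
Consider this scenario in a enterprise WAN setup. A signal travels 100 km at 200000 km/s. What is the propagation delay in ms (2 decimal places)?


Given: distance = 100 km, speed = 200000 km/s
Delay = distance / speed = 100 / 200000 seconds
Delay in ms = 100 * 1000 / 200000
Delay = 0.5000 ms
Rounded to 2 dp = 0.50 ms

0.50


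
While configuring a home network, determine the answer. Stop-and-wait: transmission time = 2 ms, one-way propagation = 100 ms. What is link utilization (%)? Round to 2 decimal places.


Given: Ttrans = 2 ms, Tprop = 100 ms
RTT = 2 * Tprop = 2 * 100 = 200 ms
U = Ttrans / (Ttrans + RTT)
U = 2 / (2 + 200)
U = 2 / 202 = 0.009901
U% = 0.99%

0.99


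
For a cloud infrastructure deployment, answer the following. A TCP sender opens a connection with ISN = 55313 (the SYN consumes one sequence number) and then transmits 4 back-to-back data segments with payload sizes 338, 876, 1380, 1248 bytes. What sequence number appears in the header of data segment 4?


The SYN occupies sequence number ISN = 55313, so the first data byte is ISN + 1 = 55314.
SEQ of data segment i = (ISN + 1) + sum of payload sizes of segments 1..i-1.
Segment 1: SEQ = 55314, payload = 338 bytes
Segment 2: SEQ = 55652, payload = 876 bytes
Segment 3: SEQ = 56528, payload = 1380 bytes
Segment 4: SEQ = 57908, payload = 1248 bytes
SEQ of segment 4 = 55314 + 338 + 876 + 1380 = 57908

57908


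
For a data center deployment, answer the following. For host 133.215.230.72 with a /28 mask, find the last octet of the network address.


Given: IP = 133.215.230.72, prefix = /28
Subnet mask = 255.255.255.240
Last octet of IP: 72
Last octet of mask: 240
Network last octet = 72 AND 240 = 64

64


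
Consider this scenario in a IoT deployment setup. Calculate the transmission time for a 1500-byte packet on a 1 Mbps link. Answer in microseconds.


Given: packet = 1500 bytes, bandwidth = 1 Mbps
Packet in bits = 1500 * 8 = 12000 bits
Bandwidth = 1 * 10^6 = 1000000 bps
Time = 12000 / 1000000 seconds
Time in us = 12000 * 10^6 / 1000000 = 12000

12000


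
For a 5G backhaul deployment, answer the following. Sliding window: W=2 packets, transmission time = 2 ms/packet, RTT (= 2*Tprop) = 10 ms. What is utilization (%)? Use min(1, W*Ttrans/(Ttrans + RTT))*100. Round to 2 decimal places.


Given: W = 2, Ttrans = 2 ms, RTT = 10 ms (= 2 * Tprop, Tprop = 5 ms)
Cycle time = Ttrans + RTT = 2 + 10 = 12 ms (first packet sent until its ACK returns)
W * Ttrans = 2 * 2 = 4 ms of sending per cycle
W * Ttrans / (Ttrans + RTT) = 4 / 12 = 0.333333
U = min(1, 0.333333) = 0.333333
U% = 33.33%

33.33


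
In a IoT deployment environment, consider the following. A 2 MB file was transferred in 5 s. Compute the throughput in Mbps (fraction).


Given: file = 2 MB, time = 5 s
File in Mb = 2 * 8 = 16 Mb
Throughput = 16 / 5 Mbps
Throughput = 16/5 Mbps

16/5


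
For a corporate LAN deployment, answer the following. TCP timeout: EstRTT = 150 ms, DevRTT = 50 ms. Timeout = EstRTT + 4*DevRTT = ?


Given: EstRTT = 150 ms, DevRTT = 50 ms
Timeout = EstRTT + 4 * DevRTT
4 * DevRTT = 4 * 50 = 200
Timeout = 150 + 200 = 350 ms

350


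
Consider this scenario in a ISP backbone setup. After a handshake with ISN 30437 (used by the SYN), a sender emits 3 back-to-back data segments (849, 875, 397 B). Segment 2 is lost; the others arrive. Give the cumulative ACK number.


SYN uses sequence number 30437; first data byte = ISN + 1 = 30438.
Segment 1: SEQ = 30438, len = 849 B, covers [30438, 31286]
Segment 2: SEQ = 31287, len = 875 B, covers [31287, 32161] [LOST]
Segment 3: SEQ = 32162, len = 397 B, covers [32162, 32558]
In-order data received: bytes [30438, 31286] (segments 1..1).
Segment 2 missing -> gap begins at byte 31287; later segments buffered out of order.
Cumulative ACK = next expected in-order byte = 30438 + 849 = 31287

31287


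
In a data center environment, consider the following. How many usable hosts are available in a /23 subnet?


Given: subnet mask /23
Host bits = 32 - 23 = 9
Total addresses = 2^9 = 512
Usable hosts = 512 - 2 (network + broadcast) = 510

510


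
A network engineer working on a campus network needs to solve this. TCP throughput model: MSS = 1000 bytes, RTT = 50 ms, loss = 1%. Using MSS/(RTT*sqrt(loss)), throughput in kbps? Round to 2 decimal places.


Given: MSS = 1000 bytes, RTT = 50 ms, loss = 1%
RTT in seconds = 50 / 1000 = 0.05
Loss rate = 1% = 0.01
sqrt(loss) = sqrt(0.01) = 0.1
Throughput (bytes/s) = 1000 / (0.05 * 0.1) = 200000.0000
Throughput (kbps) = 200000.0000 * 8 / 1000 = 1600.000000 -> 1600.00 kbps (2 dp)

1600.00


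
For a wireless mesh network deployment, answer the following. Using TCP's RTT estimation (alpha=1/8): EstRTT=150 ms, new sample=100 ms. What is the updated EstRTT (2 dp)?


Given: EstRTT = 150 ms, SampleRTT = 100 ms, alpha = 1/8
New EstRTT = (1 - alpha) * EstRTT + alpha * SampleRTT
(7/8) * 150 = 131.25
(1/8) * 100 = 12.5
New EstRTT = 131.25 + 12.5 = 143.75 ms -> 143.75 ms (2 dp)

143.75


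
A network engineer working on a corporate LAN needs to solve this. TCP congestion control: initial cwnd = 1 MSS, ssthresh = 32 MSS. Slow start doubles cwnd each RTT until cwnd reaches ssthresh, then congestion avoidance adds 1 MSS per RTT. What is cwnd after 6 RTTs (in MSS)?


RTT 0: cwnd = 1 MSS (initial)
RTT 1: cwnd = 2 MSS (slow start, doubled)
RTT 2: cwnd = 4 MSS (slow start, doubled)
RTT 3: cwnd = 8 MSS (slow start, doubled)
RTT 4: cwnd = 16 MSS (slow start, doubled)
RTT 5: cwnd = 32 MSS (slow start, doubled)
RTT 6: cwnd = 33 MSS (congestion avoidance, +1)

33


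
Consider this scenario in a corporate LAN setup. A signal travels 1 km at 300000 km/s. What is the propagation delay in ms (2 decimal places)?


Given: distance = 1 km, speed = 300000 km/s
Delay = distance / speed = 1 / 300000 seconds
Delay in ms = 1 * 1000 / 300000
Delay = 0.0033 ms
Rounded to 2 dp = 0.00 ms

0.00


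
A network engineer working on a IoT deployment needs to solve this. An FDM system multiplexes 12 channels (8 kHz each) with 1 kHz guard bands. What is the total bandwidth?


Given: 12 channels, 8 kHz each, guard = 1 kHz
Channel bandwidth = 12 * 8 = 96 kHz
Guard bands = 11 gaps * 1 kHz = 11 kHz
Total = 96 + 11 = 107 kHz

107


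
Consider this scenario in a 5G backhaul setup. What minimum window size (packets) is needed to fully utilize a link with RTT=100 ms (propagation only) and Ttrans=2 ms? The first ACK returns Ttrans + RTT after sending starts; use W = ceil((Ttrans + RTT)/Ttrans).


Given: Ttrans = 2 ms, RTT = 100 ms (= 2 * Tprop, Tprop = 50 ms)
Time until first ACK returns = Ttrans + RTT = 2 + 100 = 102 ms
Need W * Ttrans >= Ttrans + RTT  ->  W >= (Ttrans + RTT) / Ttrans
(Ttrans + RTT) / Ttrans = 102 / 2 = 51
W_min = ceil(51) = 51

51


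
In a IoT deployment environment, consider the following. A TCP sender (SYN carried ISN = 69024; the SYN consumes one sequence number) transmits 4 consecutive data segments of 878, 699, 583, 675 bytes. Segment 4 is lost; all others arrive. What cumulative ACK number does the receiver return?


SYN uses sequence number 69024; first data byte = ISN + 1 = 69025.
Segment 1: SEQ = 69025, len = 878 B, covers [69025, 69902]
Segment 2: SEQ = 69903, len = 699 B, covers [69903, 70601]
Segment 3: SEQ = 70602, len = 583 B, covers [70602, 71184]
Segment 4: SEQ = 71185, len = 675 B, covers [71185, 71859] [LOST]
In-order data received: bytes [69025, 71184] (segments 1..3).
Segment 4 missing -> gap begins at byte 71185.
Cumulative ACK = next expected in-order byte = 69025 + 878 + 699 + 583 = 71185

71185


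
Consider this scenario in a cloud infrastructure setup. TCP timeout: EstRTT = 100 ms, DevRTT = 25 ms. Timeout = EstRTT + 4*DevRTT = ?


Given: EstRTT = 100 ms, DevRTT = 25 ms
Timeout = EstRTT + 4 * DevRTT
4 * DevRTT = 4 * 25 = 100
Timeout = 100 + 100 = 200 ms

200


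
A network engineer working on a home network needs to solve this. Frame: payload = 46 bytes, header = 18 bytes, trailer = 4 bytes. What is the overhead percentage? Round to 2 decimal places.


Given: payload = 46 B, header = 18 B, trailer = 4 B
Overhead bytes = header + trailer = 18 + 4 = 22
Total frame = payload + overhead = 46 + 22 = 68
Overhead % = 22 / 68 * 100 = 32.3529% -> 32.35% (2 dp)

32.35


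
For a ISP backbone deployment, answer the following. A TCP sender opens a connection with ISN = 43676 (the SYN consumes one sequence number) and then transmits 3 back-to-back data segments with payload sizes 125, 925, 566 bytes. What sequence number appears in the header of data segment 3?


The SYN occupies sequence number ISN = 43676, so the first data byte is ISN + 1 = 43677.
SEQ of data segment i = (ISN + 1) + sum of payload sizes of segments 1..i-1.
Segment 1: SEQ = 43677, payload = 125 bytes
Segment 2: SEQ = 43802, payload = 925 bytes
Segment 3: SEQ = 44727, payload = 566 bytes
SEQ of segment 3 = 43677 + 125 + 925 = 44727

44727


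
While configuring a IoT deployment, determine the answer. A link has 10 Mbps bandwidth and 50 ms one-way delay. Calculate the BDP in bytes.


Given: bandwidth = 10 Mbps, delay = 50 ms
BDP in bits = 10 * 10^6 * 50 / 1000
BDP in bits = 500000
BDP in bytes = 500000 / 8 = 62500

62500


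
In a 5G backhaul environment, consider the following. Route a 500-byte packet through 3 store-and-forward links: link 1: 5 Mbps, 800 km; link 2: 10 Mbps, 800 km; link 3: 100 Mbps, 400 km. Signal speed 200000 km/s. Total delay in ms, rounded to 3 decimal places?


Packet = 500 bytes = 4000 bits. Store-and-forward: sum (t_trans + t_prop) per link.
Link 1: t_trans = 4000/(5*10^6) s = 0.8000 ms; t_prop = 800/200000 s = 4.0000 ms; subtotal = 4.8000 ms
Link 2: t_trans = 4000/(10*10^6) s = 0.4000 ms; t_prop = 800/200000 s = 4.0000 ms; subtotal = 4.4000 ms
Link 3: t_trans = 4000/(100*10^6) s = 0.0400 ms; t_prop = 400/200000 s = 2.0000 ms; subtotal = 2.0400 ms
End-to-end = 4.8000 + 4.4000 + 2.0400 = 11.2400 ms -> 11.240 ms (3 dp)

11.240


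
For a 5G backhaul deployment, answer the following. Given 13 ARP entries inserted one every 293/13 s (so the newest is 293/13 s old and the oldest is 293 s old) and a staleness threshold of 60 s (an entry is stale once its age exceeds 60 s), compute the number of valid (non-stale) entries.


Ages are k * 293/13 s for k = 1..13 (spacing = 22.5385 s).
Entry k is valid iff k * 293/13 <= 60 iff k <= 13 * 60 / 293 = 2.6621
n_valid = floor(2.6621) = 2
(n_stale = 13 - 2 = 11)

2


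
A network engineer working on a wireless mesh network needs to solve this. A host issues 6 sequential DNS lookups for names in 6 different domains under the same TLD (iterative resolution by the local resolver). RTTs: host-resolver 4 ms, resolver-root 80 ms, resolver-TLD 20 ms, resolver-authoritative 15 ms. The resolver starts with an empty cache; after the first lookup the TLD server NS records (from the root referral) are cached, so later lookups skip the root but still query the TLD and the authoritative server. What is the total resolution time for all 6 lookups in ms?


Lookup 1 (cold cache): local + root + TLD + auth = 4 + 80 + 20 + 15 = 119 ms
Lookups 2..6 (TLD NS cached -> skip root; new domain -> still ask TLD and auth): local + TLD + auth = 4 + 20 + 15 = 39 ms each
Remaining 5 lookups: 5 * 39 = 195 ms
Total = 119 + 195 = 314 ms

314


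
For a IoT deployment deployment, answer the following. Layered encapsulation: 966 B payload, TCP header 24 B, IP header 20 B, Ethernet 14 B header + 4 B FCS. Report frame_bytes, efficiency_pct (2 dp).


TCP segment = 966 + 24 = 990 B
IP packet = 990 + 20 = 1010 B
Ethernet frame = 1010 + 14 + 4 = 1028 B
Efficiency = app / frame = 966 / 1028 = 0.939689 = 93.9689% -> 93.97% (2 dp)

1028, 93.97


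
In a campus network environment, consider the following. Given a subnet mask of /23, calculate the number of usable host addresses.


Given: subnet mask /23
Host bits = 32 - 23 = 9
Total addresses = 2^9 = 512
Usable hosts = 512 - 2 (network + broadcast) = 510

510


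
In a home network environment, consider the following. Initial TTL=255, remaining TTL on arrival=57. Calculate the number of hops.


Given: initial TTL = 255, received TTL = 57
Hops = initial TTL - received TTL
Hops = 255 - 57 = 198

198


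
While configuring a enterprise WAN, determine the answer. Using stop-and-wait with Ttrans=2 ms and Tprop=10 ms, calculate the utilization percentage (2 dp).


Given: Ttrans = 2 ms, Tprop = 10 ms
RTT = 2 * Tprop = 2 * 10 = 20 ms
U = Ttrans / (Ttrans + RTT)
U = 2 / (2 + 20)
U = 2 / 22 = 0.090909
U% = 9.09%

9.09


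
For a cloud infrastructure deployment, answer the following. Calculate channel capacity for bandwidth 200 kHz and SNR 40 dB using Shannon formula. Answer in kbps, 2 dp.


Given: B = 200 kHz, SNR = 40 dB
SNR linear = 10^(40/10) = 10000
1 + SNR = 10001
log2(10001) = 13.2878566418
C = 200 * 1000 * 13.2878566418 = 2657571.3284 bps
C = 2657.571328 kbps -> 2657.57 kbps (2 dp)

2657.57


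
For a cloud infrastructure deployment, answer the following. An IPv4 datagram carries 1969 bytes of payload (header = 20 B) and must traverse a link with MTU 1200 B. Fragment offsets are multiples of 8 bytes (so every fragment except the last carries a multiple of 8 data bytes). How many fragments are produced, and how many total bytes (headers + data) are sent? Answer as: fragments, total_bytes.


Max data per non-final fragment = floor((MTU - header)/8)*8 = floor((1200 - 20)/8)*8 = floor(1180/8)*8 = 1176 B
Final fragment needs no 8-byte alignment: it can carry up to MTU - header = 1180 B
Non-final fragments needed = ceil((payload - 1180) / 1176) = ceil(789/1176) = ceil(0.6709) = 1
Number of fragments = 1 + 1 = 2
Fragment sizes (data): 1 * 1176 B + 793 B (last, 793 <= 1180 OK)
Total bytes sent = payload + n_frags * header = 1969 + 2*20 = 1969 + 40 = 2009 B

2, 2009


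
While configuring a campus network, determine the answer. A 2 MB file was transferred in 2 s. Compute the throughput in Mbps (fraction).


Given: file = 2 MB, time = 2 s
File in Mb = 2 * 8 = 16 Mb
Throughput = 16 / 2 Mbps
Throughput = 8 Mbps

8


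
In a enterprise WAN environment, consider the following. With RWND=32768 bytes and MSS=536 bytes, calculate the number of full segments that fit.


Given: RWND = 32768 bytes, MSS = 536 bytes
Full segments = floor(RWND / MSS)
Full segments = floor(32768 / 536)
Full segments = floor(61.1343) = 61

61


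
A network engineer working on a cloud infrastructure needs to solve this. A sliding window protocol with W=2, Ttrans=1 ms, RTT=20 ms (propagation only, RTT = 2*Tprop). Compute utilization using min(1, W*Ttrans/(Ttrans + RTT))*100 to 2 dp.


Given: W = 2, Ttrans = 1 ms, RTT = 20 ms (= 2 * Tprop, Tprop = 10 ms)
Cycle time = Ttrans + RTT = 1 + 20 = 21 ms (first packet sent until its ACK returns)
W * Ttrans = 2 * 1 = 2 ms of sending per cycle
W * Ttrans / (Ttrans + RTT) = 2 / 21 = 0.095238
U = min(1, 0.095238) = 0.095238
U% = 9.52%

9.52


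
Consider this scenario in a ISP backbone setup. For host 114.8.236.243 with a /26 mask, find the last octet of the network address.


Given: IP = 114.8.236.243, prefix = /26
Subnet mask = 255.255.255.192
Last octet of IP: 243
Last octet of mask: 192
Network last octet = 243 AND 192 = 192

192


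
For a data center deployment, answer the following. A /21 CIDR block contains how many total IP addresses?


Given: CIDR prefix /21
Host bits = 32 - 21 = 11
Total addresses = 2^11 = 2048

2048


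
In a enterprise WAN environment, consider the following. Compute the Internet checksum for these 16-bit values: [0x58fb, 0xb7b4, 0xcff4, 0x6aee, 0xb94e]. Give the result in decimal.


Given words: [0x58fb, 0xb7b4, 0xcff4, 0x6aee, 0xb94e]
Step 1: Sum all words
Raw sum = 22779 + 47028 + 53236 + 27374 + 47438 = 197855
Step 2: Fold carry: (1247 + 3) = 1250
One's complement = ~1250 & 0xFFFF = 64285

64285


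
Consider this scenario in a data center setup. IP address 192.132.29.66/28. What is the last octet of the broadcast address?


Given: IP = 192.132.29.66, prefix = /28
Host bits = 32 - 28 = 4
Network last octet = 66 AND mask = 64
Host part size = 2^4 - 1 = 15
Broadcast last octet = 64 OR 15 = 79

79


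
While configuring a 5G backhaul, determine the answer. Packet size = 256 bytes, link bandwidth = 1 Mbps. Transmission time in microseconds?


Given: packet = 256 bytes, bandwidth = 1 Mbps
Packet in bits = 256 * 8 = 2048 bits
Bandwidth = 1 * 10^6 = 1000000 bps
Time = 2048 / 1000000 seconds
Time in us = 2048 * 10^6 / 1000000 = 2048

2048


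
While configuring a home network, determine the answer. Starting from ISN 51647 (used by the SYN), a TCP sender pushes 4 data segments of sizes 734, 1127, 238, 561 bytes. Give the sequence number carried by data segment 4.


The SYN occupies sequence number ISN = 51647, so the first data byte is ISN + 1 = 51648.
SEQ of data segment i = (ISN + 1) + sum of payload sizes of segments 1..i-1.
Segment 1: SEQ = 51648, payload = 734 bytes
Segment 2: SEQ = 52382, payload = 1127 bytes
Segment 3: SEQ = 53509, payload = 238 bytes
Segment 4: SEQ = 53747, payload = 561 bytes
SEQ of segment 4 = 51648 + 734 + 1127 + 238 = 53747

53747


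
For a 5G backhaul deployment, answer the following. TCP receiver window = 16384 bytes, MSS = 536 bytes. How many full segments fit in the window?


Given: RWND = 16384 bytes, MSS = 536 bytes
Full segments = floor(RWND / MSS)
Full segments = floor(16384 / 536)
Full segments = floor(30.5672) = 30

30


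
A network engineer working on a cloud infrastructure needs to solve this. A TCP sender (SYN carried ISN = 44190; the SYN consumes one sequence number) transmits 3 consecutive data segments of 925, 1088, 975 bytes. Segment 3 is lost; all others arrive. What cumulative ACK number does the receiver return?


SYN uses sequence number 44190; first data byte = ISN + 1 = 44191.
Segment 1: SEQ = 44191, len = 925 B, covers [44191, 45115]
Segment 2: SEQ = 45116, len = 1088 B, covers [45116, 46203]
Segment 3: SEQ = 46204, len = 975 B, covers [46204, 47178] [LOST]
In-order data received: bytes [44191, 46203] (segments 1..2).
Segment 3 missing -> gap begins at byte 46204.
Cumulative ACK = next expected in-order byte = 44191 + 925 + 1088 = 46204

46204


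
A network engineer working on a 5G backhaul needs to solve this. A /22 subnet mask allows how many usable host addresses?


Given: subnet mask /22
Host bits = 32 - 22 = 10
Total addresses = 2^10 = 1024
Usable hosts = 1024 - 2 (network + broadcast) = 1022

1022


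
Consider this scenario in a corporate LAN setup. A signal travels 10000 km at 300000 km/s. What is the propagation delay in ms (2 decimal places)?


Given: distance = 10000 km, speed = 300000 km/s
Delay = distance / speed = 10000 / 300000 seconds
Delay in ms = 10000 * 1000 / 300000
Delay = 33.3333 ms
Rounded to 2 dp = 33.33 ms

33.33


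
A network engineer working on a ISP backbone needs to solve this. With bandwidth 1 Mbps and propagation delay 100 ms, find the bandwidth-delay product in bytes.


Given: bandwidth = 1 Mbps, delay = 100 ms
BDP in bits = 1 * 10^6 * 100 / 1000
BDP in bits = 100000
BDP in bytes = 100000 / 8 = 12500

12500


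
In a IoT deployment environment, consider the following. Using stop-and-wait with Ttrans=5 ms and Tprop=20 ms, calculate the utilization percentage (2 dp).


Given: Ttrans = 5 ms, Tprop = 20 ms
RTT = 2 * Tprop = 2 * 20 = 40 ms
U = Ttrans / (Ttrans + RTT)
U = 5 / (5 + 40)
U = 5 / 45 = 0.111111
U% = 11.11%

11.11


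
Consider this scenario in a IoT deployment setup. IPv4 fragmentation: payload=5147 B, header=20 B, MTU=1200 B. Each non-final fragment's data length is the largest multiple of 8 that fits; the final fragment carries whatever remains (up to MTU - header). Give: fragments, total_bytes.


Max data per non-final fragment = floor((MTU - header)/8)*8 = floor((1200 - 20)/8)*8 = floor(1180/8)*8 = 1176 B
Final fragment needs no 8-byte alignment: it can carry up to MTU - header = 1180 B
Non-final fragments needed = ceil((payload - 1180) / 1176) = ceil(3967/1176) = ceil(3.3733) = 4
Number of fragments = 4 + 1 = 5
Fragment sizes (data): 4 * 1176 B + 443 B (last, 443 <= 1180 OK)
Total bytes sent = payload + n_frags * header = 5147 + 5*20 = 5147 + 100 = 5247 B

5, 5247


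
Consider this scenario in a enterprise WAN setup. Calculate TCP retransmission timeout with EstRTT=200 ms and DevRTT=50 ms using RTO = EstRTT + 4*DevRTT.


Given: EstRTT = 200 ms, DevRTT = 50 ms
Timeout = EstRTT + 4 * DevRTT
4 * DevRTT = 4 * 50 = 200
Timeout = 200 + 200 = 400 ms

400


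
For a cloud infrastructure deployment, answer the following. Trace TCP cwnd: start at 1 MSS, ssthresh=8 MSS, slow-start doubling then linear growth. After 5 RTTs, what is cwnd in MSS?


RTT 0: cwnd = 1 MSS (initial)
RTT 1: cwnd = 2 MSS (slow start, doubled)
RTT 2: cwnd = 4 MSS (slow start, doubled)
RTT 3: cwnd = 8 MSS (slow start, doubled)
RTT 4: cwnd = 9 MSS (congestion avoidance, +1)
RTT 5: cwnd = 10 MSS (congestion avoidance, +1)

10


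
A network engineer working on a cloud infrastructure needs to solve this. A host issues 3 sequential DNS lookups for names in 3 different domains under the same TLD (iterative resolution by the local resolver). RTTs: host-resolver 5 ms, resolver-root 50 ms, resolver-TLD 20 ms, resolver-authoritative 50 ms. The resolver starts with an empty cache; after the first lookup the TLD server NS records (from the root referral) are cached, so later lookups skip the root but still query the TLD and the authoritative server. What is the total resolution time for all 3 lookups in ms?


Lookup 1 (cold cache): local + root + TLD + auth = 5 + 50 + 20 + 50 = 125 ms
Lookups 2..3 (TLD NS cached -> skip root; new domain -> still ask TLD and auth): local + TLD + auth = 5 + 20 + 50 = 75 ms each
Remaining 2 lookups: 2 * 75 = 150 ms
Total = 125 + 150 = 275 ms

275


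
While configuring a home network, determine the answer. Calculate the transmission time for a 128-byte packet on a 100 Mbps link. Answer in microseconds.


Given: packet = 128 bytes, bandwidth = 100 Mbps
Packet in bits = 128 * 8 = 1024 bits
Bandwidth = 100 * 10^6 = 100000000 bps
Time = 1024 / 100000000 seconds
Time in us = 1024 * 10^6 / 100000000 = 10.24

10.24


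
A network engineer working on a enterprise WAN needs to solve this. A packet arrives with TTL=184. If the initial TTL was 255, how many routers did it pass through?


Given: initial TTL = 255, received TTL = 184
Hops = initial TTL - received TTL
Hops = 255 - 184 = 71

71


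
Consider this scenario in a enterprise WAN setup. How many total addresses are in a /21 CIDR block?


Given: CIDR prefix /21
Host bits = 32 - 21 = 11
Total addresses = 2^11 = 2048

2048


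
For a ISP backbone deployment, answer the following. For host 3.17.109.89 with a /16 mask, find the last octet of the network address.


Given: IP = 3.17.109.89, prefix = /16
Subnet mask = 255.255.0.0
Last octet of IP: 89
Last octet of mask: 0
Network last octet = 89 AND 0 = 0

0


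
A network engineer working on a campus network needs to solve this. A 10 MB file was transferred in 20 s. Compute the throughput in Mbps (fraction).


Given: file = 10 MB, time = 20 s
File in Mb = 10 * 8 = 80 Mb
Throughput = 80 / 20 Mbps
Throughput = 4 Mbps

4


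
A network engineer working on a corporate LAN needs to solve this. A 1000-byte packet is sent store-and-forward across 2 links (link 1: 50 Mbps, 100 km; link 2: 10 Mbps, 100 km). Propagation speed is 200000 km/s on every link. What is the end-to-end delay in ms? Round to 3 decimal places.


Packet = 1000 bytes = 8000 bits. Store-and-forward: sum (t_trans + t_prop) per link.
Link 1: t_trans = 8000/(50*10^6) s = 0.1600 ms; t_prop = 100/200000 s = 0.5000 ms; subtotal = 0.6600 ms
Link 2: t_trans = 8000/(10*10^6) s = 0.8000 ms; t_prop = 100/200000 s = 0.5000 ms; subtotal = 1.3000 ms
End-to-end = 0.6600 + 1.3000 = 1.9600 ms -> 1.960 ms (3 dp)

1.960


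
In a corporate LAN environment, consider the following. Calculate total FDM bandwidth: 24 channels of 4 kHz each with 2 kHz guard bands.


Given: 24 channels, 4 kHz each, guard = 2 kHz
Channel bandwidth = 24 * 4 = 96 kHz
Guard bands = 23 gaps * 2 kHz = 46 kHz
Total = 96 + 46 = 142 kHz

142


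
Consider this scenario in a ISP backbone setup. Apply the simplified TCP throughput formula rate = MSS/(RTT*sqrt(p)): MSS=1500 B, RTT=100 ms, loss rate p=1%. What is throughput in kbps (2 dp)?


Given: MSS = 1500 bytes, RTT = 100 ms, loss = 1%
RTT in seconds = 100 / 1000 = 0.1
Loss rate = 1% = 0.01
sqrt(loss) = sqrt(0.01) = 0.1
Throughput (bytes/s) = 1500 / (0.1 * 0.1) = 150000.0000
Throughput (kbps) = 150000.0000 * 8 / 1000 = 1200.000000 -> 1200.00 kbps (2 dp)

1200.00


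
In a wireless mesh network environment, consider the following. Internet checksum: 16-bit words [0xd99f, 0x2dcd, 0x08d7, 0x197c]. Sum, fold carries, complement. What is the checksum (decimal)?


Given words: [0xd99f, 0x2dcd, 0x08d7, 0x197c]
Step 1: Sum all words
Raw sum = 55711 + 11725 + 2263 + 6524 = 76223
Step 2: Fold carry: (10687 + 1) = 10688
One's complement = ~10688 & 0xFFFF = 54847

54847


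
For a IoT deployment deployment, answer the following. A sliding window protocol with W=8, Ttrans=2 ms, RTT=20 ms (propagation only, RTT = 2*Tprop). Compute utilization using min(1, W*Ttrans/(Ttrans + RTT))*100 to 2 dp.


Given: W = 8, Ttrans = 2 ms, RTT = 20 ms (= 2 * Tprop, Tprop = 10 ms)
Cycle time = Ttrans + RTT = 2 + 20 = 22 ms (first packet sent until its ACK returns)
W * Ttrans = 8 * 2 = 16 ms of sending per cycle
W * Ttrans / (Ttrans + RTT) = 16 / 22 = 0.727273
U = min(1, 0.727273) = 0.727273
U% = 72.73%

72.73


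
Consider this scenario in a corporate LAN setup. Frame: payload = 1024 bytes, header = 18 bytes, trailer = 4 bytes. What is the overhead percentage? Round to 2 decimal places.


Given: payload = 1024 B, header = 18 B, trailer = 4 B
Overhead bytes = header + trailer = 18 + 4 = 22
Total frame = payload + overhead = 1024 + 22 = 1046
Overhead % = 22 / 1046 * 100 = 2.1033% -> 2.10% (2 dp)

2.10


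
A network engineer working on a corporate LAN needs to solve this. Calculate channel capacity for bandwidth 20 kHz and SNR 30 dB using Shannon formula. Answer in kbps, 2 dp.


Given: B = 20 kHz, SNR = 30 dB
SNR linear = 10^(30/10) = 1000
1 + SNR = 1001
log2(1001) = 9.9672262588
C = 20 * 1000 * 9.9672262588 = 199344.5252 bps
C = 199.344525 kbps -> 199.34 kbps (2 dp)

199.34


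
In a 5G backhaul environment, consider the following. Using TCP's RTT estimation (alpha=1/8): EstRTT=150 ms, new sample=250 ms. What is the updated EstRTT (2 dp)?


Given: EstRTT = 150 ms, SampleRTT = 250 ms, alpha = 1/8
New EstRTT = (1 - alpha) * EstRTT + alpha * SampleRTT
(7/8) * 150 = 131.25
(1/8) * 250 = 31.25
New EstRTT = 131.25 + 31.25 = 162.5 ms -> 162.50 ms (2 dp)

162.50


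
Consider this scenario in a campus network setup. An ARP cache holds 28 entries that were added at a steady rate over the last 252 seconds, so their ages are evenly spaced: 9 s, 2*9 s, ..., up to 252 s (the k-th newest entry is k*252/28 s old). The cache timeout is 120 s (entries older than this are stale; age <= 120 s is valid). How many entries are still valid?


Ages are k * 252/28 s for k = 1..28 (spacing = 9.0000 s).
Entry k is valid iff k * 252/28 <= 120 iff k <= 28 * 120 / 252 = 13.3333
n_valid = floor(13.3333) = 13
(n_stale = 28 - 13 = 15)

13


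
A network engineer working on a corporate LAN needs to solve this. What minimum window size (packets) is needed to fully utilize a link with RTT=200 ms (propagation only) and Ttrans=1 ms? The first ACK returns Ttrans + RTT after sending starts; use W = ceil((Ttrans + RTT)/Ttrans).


Given: Ttrans = 1 ms, RTT = 200 ms (= 2 * Tprop, Tprop = 100 ms)
Time until first ACK returns = Ttrans + RTT = 1 + 200 = 201 ms
Need W * Ttrans >= Ttrans + RTT  ->  W >= (Ttrans + RTT) / Ttrans
(Ttrans + RTT) / Ttrans = 201 / 1 = 201
W_min = ceil(201) = 201

201


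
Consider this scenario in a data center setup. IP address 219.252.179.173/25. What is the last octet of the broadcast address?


Given: IP = 219.252.179.173, prefix = /25
Host bits = 32 - 25 = 7
Network last octet = 173 AND mask = 128
Host part size = 2^7 - 1 = 127
Broadcast last octet = 128 OR 127 = 255

255


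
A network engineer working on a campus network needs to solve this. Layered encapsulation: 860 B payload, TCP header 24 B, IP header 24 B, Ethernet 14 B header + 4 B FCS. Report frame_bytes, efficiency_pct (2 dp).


TCP segment = 860 + 24 = 884 B
IP packet = 884 + 24 = 908 B
Ethernet frame = 908 + 14 + 4 = 926 B
Efficiency = app / frame = 860 / 926 = 0.928726 = 92.8726% -> 92.87% (2 dp)

926, 92.87


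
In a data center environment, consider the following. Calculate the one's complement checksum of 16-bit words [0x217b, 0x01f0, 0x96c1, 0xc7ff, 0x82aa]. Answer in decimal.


Given words: [0x217b, 0x01f0, 0x96c1, 0xc7ff, 0x82aa]
Step 1: Sum all words
Raw sum = 8571 + 496 + 38593 + 51199 + 33450 = 132309
Step 2: Fold carry: (1237 + 2) = 1239
One's complement = ~1239 & 0xFFFF = 64296

64296


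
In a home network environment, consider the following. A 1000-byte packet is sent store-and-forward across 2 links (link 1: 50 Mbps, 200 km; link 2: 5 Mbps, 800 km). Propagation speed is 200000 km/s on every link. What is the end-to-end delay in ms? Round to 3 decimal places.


Packet = 1000 bytes = 8000 bits. Store-and-forward: sum (t_trans + t_prop) per link.
Link 1: t_trans = 8000/(50*10^6) s = 0.1600 ms; t_prop = 200/200000 s = 1.0000 ms; subtotal = 1.1600 ms
Link 2: t_trans = 8000/(5*10^6) s = 1.6000 ms; t_prop = 800/200000 s = 4.0000 ms; subtotal = 5.6000 ms
End-to-end = 1.1600 + 5.6000 = 6.7600 ms -> 6.760 ms (3 dp)

6.760


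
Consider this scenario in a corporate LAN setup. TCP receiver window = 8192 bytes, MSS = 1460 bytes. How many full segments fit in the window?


Given: RWND = 8192 bytes, MSS = 1460 bytes
Full segments = floor(RWND / MSS)
Full segments = floor(8192 / 1460)
Full segments = floor(5.611) = 5

5


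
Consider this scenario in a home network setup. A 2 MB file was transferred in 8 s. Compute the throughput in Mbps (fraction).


Given: file = 2 MB, time = 8 s
File in Mb = 2 * 8 = 16 Mb
Throughput = 16 / 8 Mbps
Throughput = 2 Mbps

2


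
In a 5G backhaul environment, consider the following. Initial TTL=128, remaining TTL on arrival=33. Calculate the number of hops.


Given: initial TTL = 128, received TTL = 33
Hops = initial TTL - received TTL
Hops = 128 - 33 = 95

95


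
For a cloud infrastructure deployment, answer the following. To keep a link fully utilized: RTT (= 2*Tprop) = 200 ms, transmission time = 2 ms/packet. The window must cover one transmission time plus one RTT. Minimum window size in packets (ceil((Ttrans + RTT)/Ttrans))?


Given: Ttrans = 2 ms, RTT = 200 ms (= 2 * Tprop, Tprop = 100 ms)
Time until first ACK returns = Ttrans + RTT = 2 + 200 = 202 ms
Need W * Ttrans >= Ttrans + RTT  ->  W >= (Ttrans + RTT) / Ttrans
(Ttrans + RTT) / Ttrans = 202 / 2 = 101
W_min = ceil(101) = 101

101


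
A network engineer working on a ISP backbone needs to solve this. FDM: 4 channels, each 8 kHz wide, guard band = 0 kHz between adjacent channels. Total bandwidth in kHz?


Given: 4 channels, 8 kHz each, guard = 0 kHz
Channel bandwidth = 4 * 8 = 32 kHz
Guard bands = 3 gaps * 0 kHz = 0 kHz
Total = 32 + 0 = 32 kHz

32


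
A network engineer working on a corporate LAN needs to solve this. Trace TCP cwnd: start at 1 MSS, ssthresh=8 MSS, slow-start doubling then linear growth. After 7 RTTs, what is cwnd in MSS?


RTT 0: cwnd = 1 MSS (initial)
RTT 1: cwnd = 2 MSS (slow start, doubled)
RTT 2: cwnd = 4 MSS (slow start, doubled)
RTT 3: cwnd = 8 MSS (slow start, doubled)
RTT 4: cwnd = 9 MSS (congestion avoidance, +1)
RTT 5: cwnd = 10 MSS (congestion avoidance, +1)
RTT 6: cwnd = 11 MSS (congestion avoidance, +1)
RTT 7: cwnd = 12 MSS (congestion avoidance, +1)

12


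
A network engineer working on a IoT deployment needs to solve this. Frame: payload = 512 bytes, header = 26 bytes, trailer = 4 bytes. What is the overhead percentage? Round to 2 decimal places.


Given: payload = 512 B, header = 26 B, trailer = 4 B
Overhead bytes = header + trailer = 26 + 4 = 30
Total frame = payload + overhead = 512 + 30 = 542
Overhead % = 30 / 542 * 100 = 5.5351% -> 5.54% (2 dp)

5.54
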